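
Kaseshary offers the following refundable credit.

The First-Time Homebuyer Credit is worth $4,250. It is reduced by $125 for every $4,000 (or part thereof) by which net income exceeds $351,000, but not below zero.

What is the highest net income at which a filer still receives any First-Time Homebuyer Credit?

After 33 increments the reduction is 33 × $125 = $4,125, leaving $125; one more increment wipes it out. Increment 33 ends at excess 33 × $4,000 = $132,000, so the highest qualifying income is $351,000 + $132,000 = $483,000.

$483,000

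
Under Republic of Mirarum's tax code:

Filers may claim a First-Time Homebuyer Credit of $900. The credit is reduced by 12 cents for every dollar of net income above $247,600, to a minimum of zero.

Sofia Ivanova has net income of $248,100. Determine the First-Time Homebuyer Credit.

$840

First-Time Homebuyer Credit: 12% of the $500 excess over $247,600 is $60; credit = $900 − $60 = $840.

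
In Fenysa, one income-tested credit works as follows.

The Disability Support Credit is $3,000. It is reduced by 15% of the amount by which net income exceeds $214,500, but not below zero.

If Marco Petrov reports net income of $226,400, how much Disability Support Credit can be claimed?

$1,215

Disability Support Credit: 15% of the $11,900 excess over $214,500 is $1,785; credit = $3,000 − $1,785 = $1,215.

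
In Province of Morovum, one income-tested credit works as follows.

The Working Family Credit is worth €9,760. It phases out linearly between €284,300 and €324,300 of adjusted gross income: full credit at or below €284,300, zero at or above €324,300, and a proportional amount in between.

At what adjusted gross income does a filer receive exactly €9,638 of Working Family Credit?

€284,800

€9,638 is 9,638/9,760 of the full €9,760, so 122/9,760 of the €40,000 range has been used: income = €284,300 + €40,000 × 122/9,760 = €284,800.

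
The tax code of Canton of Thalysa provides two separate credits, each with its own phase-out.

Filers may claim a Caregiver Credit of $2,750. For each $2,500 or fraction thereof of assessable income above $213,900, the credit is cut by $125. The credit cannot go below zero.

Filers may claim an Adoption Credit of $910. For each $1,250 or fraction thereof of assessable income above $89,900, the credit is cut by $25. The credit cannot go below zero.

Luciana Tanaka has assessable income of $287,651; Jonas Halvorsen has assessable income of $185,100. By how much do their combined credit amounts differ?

$2,750

Luciana ($287,651): Caregiver Credit: income exceeds $213,900 by $73,751 → 30 increments × $125 = $3,750 ≥ base, so the credit is $0. Adoption Credit: income exceeds $89,900 by $197,751 → 159 increments × $25 = $3,975 ≥ base, so the credit is $0. total $0 + $0 = $0
Jonas ($185,100): Caregiver Credit: $185,100 is at or below the $213,900 threshold, so the full $2,750 applies. Adoption Credit: income exceeds $89,900 by $95,200 → 77 increments × $25 = $1,925 ≥ base, so the credit is $0. total $2,750 + $0 = $2,750
Difference: |$0 − $2,750| = $2,750.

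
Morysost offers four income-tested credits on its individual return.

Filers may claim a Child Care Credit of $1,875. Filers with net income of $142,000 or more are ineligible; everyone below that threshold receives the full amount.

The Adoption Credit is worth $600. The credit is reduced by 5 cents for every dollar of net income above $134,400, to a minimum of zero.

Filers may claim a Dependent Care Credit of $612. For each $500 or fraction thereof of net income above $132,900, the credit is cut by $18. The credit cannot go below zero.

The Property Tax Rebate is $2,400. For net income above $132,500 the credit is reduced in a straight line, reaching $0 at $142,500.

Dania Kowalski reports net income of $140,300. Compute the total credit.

Child Care Credit: $140,300 is below the $142,000 cutoff, so the full $1,875 applies.
Adoption Credit: 5% of the $5,900 excess over $134,400 is $295; credit = $600 − $295 = $305.
Dependent Care Credit: income exceeds $132,900 by $7,400, which is 15 full-or-partial $500 increments; reduction = 15 × $18 = $270, leaving $342.
Property Tax Rebate: $140,300 is $7,800 into a $10,000 phase-out range, leaving 2,200/10,000 of the credit: $2,400 × 2,200/10,000 = $528.
Total: $1,875 + $305 + $342 + $528 = $3,050.

$3,050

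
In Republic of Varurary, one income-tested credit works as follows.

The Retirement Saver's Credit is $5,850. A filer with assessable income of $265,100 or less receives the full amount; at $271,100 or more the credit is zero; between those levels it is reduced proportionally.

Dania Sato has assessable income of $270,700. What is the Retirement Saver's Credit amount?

$390

Retirement Saver's Credit: $270,700 is $5,600 into a $6,000 phase-out range, leaving 400/6,000 of the credit: $5,850 × 400/6,000 = $390.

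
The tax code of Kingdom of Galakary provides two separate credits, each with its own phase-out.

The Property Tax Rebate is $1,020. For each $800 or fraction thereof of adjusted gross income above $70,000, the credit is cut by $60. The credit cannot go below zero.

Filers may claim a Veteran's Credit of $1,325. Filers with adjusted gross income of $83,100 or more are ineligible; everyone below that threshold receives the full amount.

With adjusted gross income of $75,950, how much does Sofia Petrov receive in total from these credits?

$1,865

Property Tax Rebate: income exceeds $70,000 by $5,950, which is 8 full-or-partial $800 increments; reduction = 8 × $60 = $480, leaving $540.
Veteran's Credit: $75,950 is below the $83,100 cutoff, so the full $1,325 applies.
Total: $540 + $1,325 = $1,865.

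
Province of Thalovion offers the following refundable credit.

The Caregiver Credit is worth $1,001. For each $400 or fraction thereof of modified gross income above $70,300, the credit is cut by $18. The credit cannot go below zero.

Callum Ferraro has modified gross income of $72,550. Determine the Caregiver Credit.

$893

Caregiver Credit: income exceeds $70,300 by $2,250, which is 6 full-or-partial $400 increments; reduction = 6 × $18 = $108, leaving $893.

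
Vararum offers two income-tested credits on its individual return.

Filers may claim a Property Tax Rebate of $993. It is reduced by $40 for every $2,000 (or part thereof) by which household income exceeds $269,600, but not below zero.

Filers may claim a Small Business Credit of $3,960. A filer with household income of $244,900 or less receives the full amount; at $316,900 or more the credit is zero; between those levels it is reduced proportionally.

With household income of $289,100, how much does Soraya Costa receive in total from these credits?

Property Tax Rebate: income exceeds $269,600 by $19,500, which is 10 full-or-partial $2,000 increments; reduction = 10 × $40 = $400, leaving $593.
Small Business Credit: $289,100 is $44,200 into a $72,000 phase-out range, leaving 27,800/72,000 of the credit: $3,960 × 27,800/72,000 = $1,529.
Total: $593 + $1,529 = $2,122.

$2,122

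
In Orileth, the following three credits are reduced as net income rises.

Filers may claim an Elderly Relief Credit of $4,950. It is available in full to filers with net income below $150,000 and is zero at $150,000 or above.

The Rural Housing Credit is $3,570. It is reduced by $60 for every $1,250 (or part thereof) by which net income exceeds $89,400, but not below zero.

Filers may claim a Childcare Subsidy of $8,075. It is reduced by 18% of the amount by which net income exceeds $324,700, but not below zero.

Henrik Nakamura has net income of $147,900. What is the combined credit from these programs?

Elderly Relief Credit: $147,900 is below the $150,000 cutoff, so the full $4,950 applies.
Rural Housing Credit: income exceeds $89,400 by $58,500, which is 47 full-or-partial $1,250 increments; reduction = 47 × $60 = $2,820, leaving $750.
Childcare Subsidy: $147,900 is at or below the $324,700 threshold, so the full $8,075 applies.
Total: $4,950 + $750 + $8,075 = $13,775.

$13,775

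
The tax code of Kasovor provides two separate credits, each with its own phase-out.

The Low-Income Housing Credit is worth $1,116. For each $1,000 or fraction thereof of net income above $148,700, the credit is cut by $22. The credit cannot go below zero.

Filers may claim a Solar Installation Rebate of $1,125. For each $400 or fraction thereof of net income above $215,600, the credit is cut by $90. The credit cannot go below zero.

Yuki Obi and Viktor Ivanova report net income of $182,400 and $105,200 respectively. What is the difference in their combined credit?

Yuki ($182,400): Low-Income Housing Credit: income exceeds $148,700 by $33,700, which is 34 full-or-partial $1,000 increments; reduction = 34 × $22 = $748, leaving $368. Solar Installation Rebate: $182,400 is at or below the $215,600 threshold, so the full $1,125 applies. total $368 + $1,125 = $1,493
Viktor ($105,200): Low-Income Housing Credit: $105,200 is at or below the $148,700 threshold, so the full $1,116 applies. Solar Installation Rebate: $105,200 is at or below the $215,600 threshold, so the full $1,125 applies. total $1,116 + $1,125 = $2,241
Difference: |$1,493 − $2,241| = $748.

$748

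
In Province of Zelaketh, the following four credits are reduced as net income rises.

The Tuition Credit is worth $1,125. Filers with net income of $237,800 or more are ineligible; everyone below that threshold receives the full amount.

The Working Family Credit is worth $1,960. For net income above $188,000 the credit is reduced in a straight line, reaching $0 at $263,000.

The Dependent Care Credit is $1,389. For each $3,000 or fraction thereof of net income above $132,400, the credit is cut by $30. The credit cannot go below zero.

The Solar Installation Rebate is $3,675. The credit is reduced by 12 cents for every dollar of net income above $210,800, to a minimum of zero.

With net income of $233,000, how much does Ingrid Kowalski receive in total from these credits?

Tuition Credit: $233,000 is below the $237,800 cutoff, so the full $1,125 applies.
Working Family Credit: $233,000 is $45,000 into a $75,000 phase-out range, leaving 30,000/75,000 of the credit: $1,960 × 30,000/75,000 = $784.
Dependent Care Credit: income exceeds $132,400 by $100,600, which is 34 full-or-partial $3,000 increments; reduction = 34 × $30 = $1,020, leaving $369.
Solar Installation Rebate: 12% of the $22,200 excess over $210,800 is $2,664; credit = $3,675 − $2,664 = $1,011.
Total: $1,125 + $784 + $369 + $1,011 = $3,289.

$3,289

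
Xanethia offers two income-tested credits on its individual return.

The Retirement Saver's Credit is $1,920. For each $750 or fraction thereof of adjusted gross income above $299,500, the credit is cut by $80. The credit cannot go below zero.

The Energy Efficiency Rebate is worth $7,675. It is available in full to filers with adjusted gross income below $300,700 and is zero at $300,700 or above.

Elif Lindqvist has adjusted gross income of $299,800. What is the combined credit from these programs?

Retirement Saver's Credit: income exceeds $299,500 by $300, which is 1 full-or-partial $750 increment; reduction = 1 × $80 = $80, leaving $1,840.
Energy Efficiency Rebate: $299,800 is below the $300,700 cutoff, so the full $7,675 applies.
Total: $1,840 + $7,675 = $9,515.

$9,515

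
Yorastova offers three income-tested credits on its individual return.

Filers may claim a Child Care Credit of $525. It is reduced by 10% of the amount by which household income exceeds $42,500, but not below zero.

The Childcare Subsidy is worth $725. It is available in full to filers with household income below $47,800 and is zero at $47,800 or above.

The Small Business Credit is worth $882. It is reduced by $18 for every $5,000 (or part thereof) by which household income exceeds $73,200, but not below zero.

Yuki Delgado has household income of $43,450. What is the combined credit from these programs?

Child Care Credit: 10% of the $950 excess over $42,500 is $95; credit = $525 − $95 = $430.
Childcare Subsidy: $43,450 is below the $47,800 cutoff, so the full $725 applies.
Small Business Credit: $43,450 is at or below the $73,200 threshold, so the full $882 applies.
Total: $430 + $725 + $882 = $2,037.

$2,037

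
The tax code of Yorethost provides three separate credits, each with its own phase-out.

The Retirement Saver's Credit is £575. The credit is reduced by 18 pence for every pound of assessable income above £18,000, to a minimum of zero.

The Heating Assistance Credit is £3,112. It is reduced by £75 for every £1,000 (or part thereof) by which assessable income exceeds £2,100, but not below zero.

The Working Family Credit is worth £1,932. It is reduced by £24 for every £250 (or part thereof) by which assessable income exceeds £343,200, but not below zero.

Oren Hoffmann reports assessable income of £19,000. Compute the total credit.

Retirement Saver's Credit: 18% of the £1,000 excess over £18,000 is £180; credit = £575 − £180 = £395.
Heating Assistance Credit: income exceeds £2,100 by £16,900, which is 17 full-or-partial £1,000 increments; reduction = 17 × £75 = £1,275, leaving £1,837.
Working Family Credit: £19,000 is at or below the £343,200 threshold, so the full £1,932 applies.
Total: £395 + £1,837 + £1,932 = £4,164.

£4,164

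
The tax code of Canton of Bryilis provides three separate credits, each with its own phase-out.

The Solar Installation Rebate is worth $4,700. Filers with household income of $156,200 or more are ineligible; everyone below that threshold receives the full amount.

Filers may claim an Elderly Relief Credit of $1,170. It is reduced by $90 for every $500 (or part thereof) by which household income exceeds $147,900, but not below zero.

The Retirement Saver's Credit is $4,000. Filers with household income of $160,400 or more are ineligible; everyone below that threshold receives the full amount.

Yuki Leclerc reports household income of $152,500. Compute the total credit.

Solar Installation Rebate: $152,500 is below the $156,200 cutoff, so the full $4,700 applies.
Elderly Relief Credit: income exceeds $147,900 by $4,600, which is 10 full-or-partial $500 increments; reduction = 10 × $90 = $900, leaving $270.
Retirement Saver's Credit: $152,500 is below the $160,400 cutoff, so the full $4,000 applies.
Total: $4,700 + $270 + $4,000 = $8,970.

$8,970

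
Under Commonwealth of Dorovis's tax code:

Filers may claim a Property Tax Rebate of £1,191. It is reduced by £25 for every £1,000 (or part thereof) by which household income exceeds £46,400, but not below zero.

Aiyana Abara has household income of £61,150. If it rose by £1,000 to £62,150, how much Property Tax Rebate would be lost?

At £61,150 — income exceeds £46,400 by £14,750, which is 15 full-or-partial £1,000 increments; reduction = 15 × £25 = £375, leaving £816.
At £62,150 — income exceeds £46,400 by £15,750, which is 16 full-or-partial £1,000 increments; reduction = 16 × £25 = £400, leaving £791.
Lost: £816 − £791 = £25.

£25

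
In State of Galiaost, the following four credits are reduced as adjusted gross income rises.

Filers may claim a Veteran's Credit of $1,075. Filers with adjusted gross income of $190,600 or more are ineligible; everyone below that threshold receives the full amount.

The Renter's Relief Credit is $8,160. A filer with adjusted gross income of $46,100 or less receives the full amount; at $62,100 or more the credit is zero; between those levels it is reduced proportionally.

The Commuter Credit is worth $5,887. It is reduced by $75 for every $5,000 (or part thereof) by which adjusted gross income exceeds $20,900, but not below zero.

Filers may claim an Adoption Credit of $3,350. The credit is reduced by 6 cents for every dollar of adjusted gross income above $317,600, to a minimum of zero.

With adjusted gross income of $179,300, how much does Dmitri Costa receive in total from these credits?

$7,912

Veteran's Credit: $179,300 is below the $190,600 cutoff, so the full $1,075 applies.
Renter's Relief Credit: $179,300 is at or above $62,100, so the credit is $0.
Commuter Credit: income exceeds $20,900 by $158,400, which is 32 full-or-partial $5,000 increments; reduction = 32 × $75 = $2,400, leaving $3,487.
Adoption Credit: $179,300 is at or below the $317,600 threshold, so the full $3,350 applies.
Total: $1,075 + $0 + $3,487 + $3,350 = $7,912.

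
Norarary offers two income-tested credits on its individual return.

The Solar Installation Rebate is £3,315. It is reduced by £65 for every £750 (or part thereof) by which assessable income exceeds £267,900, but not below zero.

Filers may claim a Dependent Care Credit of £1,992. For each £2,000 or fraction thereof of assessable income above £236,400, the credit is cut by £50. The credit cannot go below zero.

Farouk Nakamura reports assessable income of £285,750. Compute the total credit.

£2,497

Solar Installation Rebate: income exceeds £267,900 by £17,850, which is 24 full-or-partial £750 increments; reduction = 24 × £65 = £1,560, leaving £1,755.
Dependent Care Credit: income exceeds £236,400 by £49,350, which is 25 full-or-partial £2,000 increments; reduction = 25 × £50 = £1,250, leaving £742.
Total: £1,755 + £742 = £2,497.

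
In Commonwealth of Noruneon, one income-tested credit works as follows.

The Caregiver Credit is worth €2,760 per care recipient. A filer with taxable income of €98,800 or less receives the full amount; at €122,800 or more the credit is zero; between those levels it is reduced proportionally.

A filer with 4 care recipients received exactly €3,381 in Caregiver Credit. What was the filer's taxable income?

Full credit = 4 × €2,760 = €11,040.
€3,381 is 3,381/11,040 of the full €11,040, so 7,659/11,040 of the €24,000 range has been used: income = €98,800 + €24,000 × 7,659/11,040 = €115,450.

€115,450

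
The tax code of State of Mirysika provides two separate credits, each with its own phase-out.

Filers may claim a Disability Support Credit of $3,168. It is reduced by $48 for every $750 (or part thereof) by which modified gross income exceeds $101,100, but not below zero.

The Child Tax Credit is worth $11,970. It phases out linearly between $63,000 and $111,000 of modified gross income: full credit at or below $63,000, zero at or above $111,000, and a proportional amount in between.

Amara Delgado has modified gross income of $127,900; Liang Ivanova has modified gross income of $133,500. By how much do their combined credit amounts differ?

Amara ($127,900): Disability Support Credit: income exceeds $101,100 by $26,800, which is 36 full-or-partial $750 increments; reduction = 36 × $48 = $1,728, leaving $1,440. Child Tax Credit: $127,900 is at or above $111,000, so the credit is $0. total $1,440 + $0 = $1,440
Liang ($133,500): Disability Support Credit: income exceeds $101,100 by $32,400, which is 44 full-or-partial $750 increments; reduction = 44 × $48 = $2,112, leaving $1,056. Child Tax Credit: $133,500 is at or above $111,000, so the credit is $0. total $1,056 + $0 = $1,056
Difference: |$1,440 − $1,056| = $384.

$384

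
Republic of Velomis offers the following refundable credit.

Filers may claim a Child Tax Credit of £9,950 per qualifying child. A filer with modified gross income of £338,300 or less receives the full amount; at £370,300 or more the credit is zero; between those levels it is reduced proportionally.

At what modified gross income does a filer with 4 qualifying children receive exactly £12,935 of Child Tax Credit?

£359,900

Full credit = 4 × £9,950 = £39,800.
£12,935 is 12,935/39,800 of the full £39,800, so 26,865/39,800 of the £32,000 range has been used: income = £338,300 + £32,000 × 26,865/39,800 = £359,900.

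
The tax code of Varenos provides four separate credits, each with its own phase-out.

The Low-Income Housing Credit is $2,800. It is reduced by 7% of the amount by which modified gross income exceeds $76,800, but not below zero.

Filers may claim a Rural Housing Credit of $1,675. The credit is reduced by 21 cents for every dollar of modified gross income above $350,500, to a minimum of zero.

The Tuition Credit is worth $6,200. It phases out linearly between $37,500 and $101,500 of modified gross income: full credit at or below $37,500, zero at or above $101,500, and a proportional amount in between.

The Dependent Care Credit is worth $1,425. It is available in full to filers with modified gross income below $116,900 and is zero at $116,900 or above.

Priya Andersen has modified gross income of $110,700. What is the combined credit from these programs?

Low-Income Housing Credit: 7% of the $33,900 excess over $76,800 is $2,373; credit = $2,800 − $2,373 = $427.
Rural Housing Credit: $110,700 is at or below the $350,500 threshold, so the full $1,675 applies.
Tuition Credit: $110,700 is at or above $101,500, so the credit is $0.
Dependent Care Credit: $110,700 is below the $116,900 cutoff, so the full $1,425 applies.
Total: $427 + $1,675 + $0 + $1,425 = $3,527.

$3,527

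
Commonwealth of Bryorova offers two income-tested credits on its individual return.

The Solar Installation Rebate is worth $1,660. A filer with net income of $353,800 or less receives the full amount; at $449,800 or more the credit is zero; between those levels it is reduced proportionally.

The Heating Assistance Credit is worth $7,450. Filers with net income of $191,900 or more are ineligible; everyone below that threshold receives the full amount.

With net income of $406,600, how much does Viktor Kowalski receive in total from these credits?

Solar Installation Rebate: $406,600 is $52,800 into a $96,000 phase-out range, leaving 43,200/96,000 of the credit: $1,660 × 43,200/96,000 = $747.
Heating Assistance Credit: $406,600 meets or exceeds the $191,900 cutoff, so the credit is $0.
Total: $747 + $0 = $747.

$747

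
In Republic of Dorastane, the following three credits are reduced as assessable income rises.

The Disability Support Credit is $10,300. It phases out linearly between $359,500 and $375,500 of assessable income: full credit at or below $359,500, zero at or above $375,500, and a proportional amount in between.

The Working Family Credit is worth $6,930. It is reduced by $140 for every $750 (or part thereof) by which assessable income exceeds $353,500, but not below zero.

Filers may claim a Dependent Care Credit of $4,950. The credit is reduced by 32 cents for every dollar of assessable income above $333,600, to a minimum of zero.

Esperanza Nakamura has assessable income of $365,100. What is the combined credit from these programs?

$11,385

Disability Support Credit: $365,100 is $5,600 into a $16,000 phase-out range, leaving 10,400/16,000 of the credit: $10,300 × 10,400/16,000 = $6,695.
Working Family Credit: income exceeds $353,500 by $11,600, which is 16 full-or-partial $750 increments; reduction = 16 × $140 = $2,240, leaving $4,690.
Dependent Care Credit: 32% of the $31,500 excess over $333,600 is $10,080 ≥ base, so the credit is $0.
Total: $6,695 + $4,690 + $0 = $11,385.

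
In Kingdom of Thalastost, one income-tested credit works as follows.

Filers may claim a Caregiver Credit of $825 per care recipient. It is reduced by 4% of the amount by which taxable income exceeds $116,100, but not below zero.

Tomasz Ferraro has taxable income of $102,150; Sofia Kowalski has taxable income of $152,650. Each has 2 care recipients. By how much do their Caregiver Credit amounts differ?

$1,462

Tomasz ($102,150): Caregiver Credit: base = 2 × $825 = $1,650. $102,150 is at or below the $116,100 threshold, so the full $1,650 applies.
Sofia ($152,650): Caregiver Credit: base = 2 × $825 = $1,650. 4% of the $36,550 excess over $116,100 is $1,462; credit = $1,650 − $1,462 = $188.
Difference: |$1,650 − $188| = $1,462.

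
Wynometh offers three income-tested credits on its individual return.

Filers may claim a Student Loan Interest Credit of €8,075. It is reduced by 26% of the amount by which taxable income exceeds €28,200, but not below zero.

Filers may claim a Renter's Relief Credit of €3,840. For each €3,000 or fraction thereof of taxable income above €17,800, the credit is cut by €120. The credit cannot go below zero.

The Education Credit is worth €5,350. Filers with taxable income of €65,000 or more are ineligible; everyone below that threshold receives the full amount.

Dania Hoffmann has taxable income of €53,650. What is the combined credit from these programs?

€9,208

Student Loan Interest Credit: 26% of the €25,450 excess over €28,200 is €6,617; credit = €8,075 − €6,617 = €1,458.
Renter's Relief Credit: income exceeds €17,800 by €35,850, which is 12 full-or-partial €3,000 increments; reduction = 12 × €120 = €1,440, leaving €2,400.
Education Credit: €53,650 is below the €65,000 cutoff, so the full €5,350 applies.
Total: €1,458 + €2,400 + €5,350 = €9,208.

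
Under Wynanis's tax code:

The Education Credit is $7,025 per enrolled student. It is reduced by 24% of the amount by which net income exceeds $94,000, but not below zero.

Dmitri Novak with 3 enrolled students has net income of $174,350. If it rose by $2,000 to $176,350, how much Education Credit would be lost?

At $174,350 — base = 3 × $7,025 = $21,075. 24% of the $80,350 excess over $94,000 is $19,284; credit = $21,075 − $19,284 = $1,791.
At $176,350 — base = 3 × $7,025 = $21,075. 24% of the $82,350 excess over $94,000 is $19,764; credit = $21,075 − $19,764 = $1,311.
Lost: $1,791 − $1,311 = $480.

$480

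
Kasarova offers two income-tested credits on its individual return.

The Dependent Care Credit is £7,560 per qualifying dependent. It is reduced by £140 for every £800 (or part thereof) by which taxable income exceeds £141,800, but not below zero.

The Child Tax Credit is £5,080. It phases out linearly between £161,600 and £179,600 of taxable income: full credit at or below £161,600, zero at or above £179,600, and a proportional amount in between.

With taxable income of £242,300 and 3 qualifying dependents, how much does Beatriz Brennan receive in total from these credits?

Dependent Care Credit: base = 3 × £7,560 = £22,680. income exceeds £141,800 by £100,500, which is 126 full-or-partial £800 increments; reduction = 126 × £140 = £17,640, leaving £5,040.
Child Tax Credit: £242,300 is at or above £179,600, so the credit is £0.
Total: £5,040 + £0 = £5,040.

£5,040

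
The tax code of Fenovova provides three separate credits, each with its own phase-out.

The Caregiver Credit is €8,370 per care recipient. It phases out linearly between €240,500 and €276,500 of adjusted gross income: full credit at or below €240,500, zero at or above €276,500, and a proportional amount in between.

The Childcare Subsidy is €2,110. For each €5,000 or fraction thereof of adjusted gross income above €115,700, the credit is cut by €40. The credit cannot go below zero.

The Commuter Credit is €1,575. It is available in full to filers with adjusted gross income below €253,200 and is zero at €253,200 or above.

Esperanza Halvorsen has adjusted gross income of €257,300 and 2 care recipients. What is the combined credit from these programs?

€9,878

Caregiver Credit: base = 2 × €8,370 = €16,740. €257,300 is €16,800 into a €36,000 phase-out range, leaving 19,200/36,000 of the credit: €16,740 × 19,200/36,000 = €8,928.
Childcare Subsidy: income exceeds €115,700 by €141,600, which is 29 full-or-partial €5,000 increments; reduction = 29 × €40 = €1,160, leaving €950.
Commuter Credit: €257,300 meets or exceeds the €253,200 cutoff, so the credit is €0.
Total: €8,928 + €950 + €0 = €9,878.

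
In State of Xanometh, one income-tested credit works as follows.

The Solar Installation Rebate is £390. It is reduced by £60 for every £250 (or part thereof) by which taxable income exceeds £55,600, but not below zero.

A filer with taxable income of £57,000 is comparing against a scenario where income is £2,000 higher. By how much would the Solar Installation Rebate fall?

£30

At £57,000 — income exceeds £55,600 by £1,400, which is 6 full-or-partial £250 increments; reduction = 6 × £60 = £360, leaving £30.
At £59,000 — income exceeds £55,600 by £3,400 → 14 increments × £60 = £840 ≥ base, so the credit is £0.
Lost: £30 − £0 = £30.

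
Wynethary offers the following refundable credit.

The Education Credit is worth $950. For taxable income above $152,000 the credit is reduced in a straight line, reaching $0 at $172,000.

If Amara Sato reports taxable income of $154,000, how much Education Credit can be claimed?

Education Credit: $154,000 is $2,000 into a $20,000 phase-out range, leaving 18,000/20,000 of the credit: $950 × 18,000/20,000 = $855.

$855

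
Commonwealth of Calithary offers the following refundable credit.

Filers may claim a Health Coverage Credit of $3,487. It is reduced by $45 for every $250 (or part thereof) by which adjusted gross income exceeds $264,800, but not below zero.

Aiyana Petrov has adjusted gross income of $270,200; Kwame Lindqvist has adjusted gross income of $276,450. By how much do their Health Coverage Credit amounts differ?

$1,125

Aiyana ($270,200): Health Coverage Credit: income exceeds $264,800 by $5,400, which is 22 full-or-partial $250 increments; reduction = 22 × $45 = $990, leaving $2,497.
Kwame ($276,450): Health Coverage Credit: income exceeds $264,800 by $11,650, which is 47 full-or-partial $250 increments; reduction = 47 × $45 = $2,115, leaving $1,372.
Difference: |$2,497 − $1,372| = $1,125.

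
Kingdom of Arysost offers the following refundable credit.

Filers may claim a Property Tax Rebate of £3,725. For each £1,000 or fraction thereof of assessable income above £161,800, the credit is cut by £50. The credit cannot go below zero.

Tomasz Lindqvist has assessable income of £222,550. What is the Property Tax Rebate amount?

Property Tax Rebate: income exceeds £161,800 by £60,750, which is 61 full-or-partial £1,000 increments; reduction = 61 × £50 = £3,050, leaving £675.

£675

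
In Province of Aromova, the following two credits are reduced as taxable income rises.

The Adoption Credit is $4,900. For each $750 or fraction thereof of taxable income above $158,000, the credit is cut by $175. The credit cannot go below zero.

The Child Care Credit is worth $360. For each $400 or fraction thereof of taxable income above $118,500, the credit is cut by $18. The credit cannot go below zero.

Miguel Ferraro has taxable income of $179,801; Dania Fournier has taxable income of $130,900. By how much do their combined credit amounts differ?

$4,900

Miguel ($179,801): Adoption Credit: income exceeds $158,000 by $21,801 → 30 increments × $175 = $5,250 ≥ base, so the credit is $0. Child Care Credit: income exceeds $118,500 by $61,301 → 154 increments × $18 = $2,772 ≥ base, so the credit is $0. total $0 + $0 = $0
Dania ($130,900): Adoption Credit: $130,900 is at or below the $158,000 threshold, so the full $4,900 applies. Child Care Credit: income exceeds $118,500 by $12,400 → 31 increments × $18 = $558 ≥ base, so the credit is $0. total $4,900 + $0 = $4,900
Difference: |$0 − $4,900| = $4,900.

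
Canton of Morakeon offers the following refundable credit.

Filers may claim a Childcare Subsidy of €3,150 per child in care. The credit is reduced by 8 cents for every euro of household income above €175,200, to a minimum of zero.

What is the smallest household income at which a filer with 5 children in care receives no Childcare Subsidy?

€372,075

Full credit = 5 × €3,150 = €15,750.
The credit falls by 8% of each euro above €175,200, so it reaches zero when the excess is €15,750 / 8% = €196,875: income = €175,200 + €196,875 = €372,075.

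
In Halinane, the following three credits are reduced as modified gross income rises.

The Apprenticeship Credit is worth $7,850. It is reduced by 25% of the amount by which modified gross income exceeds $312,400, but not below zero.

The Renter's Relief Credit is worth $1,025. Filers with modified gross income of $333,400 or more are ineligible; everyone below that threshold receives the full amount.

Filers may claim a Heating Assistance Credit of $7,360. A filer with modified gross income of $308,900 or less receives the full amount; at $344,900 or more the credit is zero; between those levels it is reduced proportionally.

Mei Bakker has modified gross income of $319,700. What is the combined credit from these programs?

$12,202

Apprenticeship Credit: 25% of the $7,300 excess over $312,400 is $1,825; credit = $7,850 − $1,825 = $6,025.
Renter's Relief Credit: $319,700 is below the $333,400 cutoff, so the full $1,025 applies.
Heating Assistance Credit: $319,700 is $10,800 into a $36,000 phase-out range, leaving 25,200/36,000 of the credit: $7,360 × 25,200/36,000 = $5,152.
Total: $6,025 + $1,025 + $5,152 = $12,202.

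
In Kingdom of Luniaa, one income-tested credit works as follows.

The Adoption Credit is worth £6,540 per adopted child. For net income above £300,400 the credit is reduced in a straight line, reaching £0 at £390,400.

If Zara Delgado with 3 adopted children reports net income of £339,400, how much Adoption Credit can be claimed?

£11,118

Adoption Credit: base = 3 × £6,540 = £19,620. £339,400 is £39,000 into a £90,000 phase-out range, leaving 51,000/90,000 of the credit: £19,620 × 51,000/90,000 = £11,118.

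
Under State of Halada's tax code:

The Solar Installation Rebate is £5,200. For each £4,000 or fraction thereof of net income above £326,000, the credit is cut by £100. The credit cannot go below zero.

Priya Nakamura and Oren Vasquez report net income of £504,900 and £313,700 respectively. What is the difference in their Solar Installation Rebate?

£4,500

Priya (£504,900): Solar Installation Rebate: income exceeds £326,000 by £178,900, which is 45 full-or-partial £4,000 increments; reduction = 45 × £100 = £4,500, leaving £700.
Oren (£313,700): Solar Installation Rebate: £313,700 is at or below the £326,000 threshold, so the full £5,200 applies.
Difference: |£700 − £5,200| = £4,500.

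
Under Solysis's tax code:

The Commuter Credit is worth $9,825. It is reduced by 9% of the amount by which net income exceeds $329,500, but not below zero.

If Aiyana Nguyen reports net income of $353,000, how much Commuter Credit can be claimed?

$7,710

Commuter Credit: 9% of the $23,500 excess over $329,500 is $2,115; credit = $9,825 − $2,115 = $7,710.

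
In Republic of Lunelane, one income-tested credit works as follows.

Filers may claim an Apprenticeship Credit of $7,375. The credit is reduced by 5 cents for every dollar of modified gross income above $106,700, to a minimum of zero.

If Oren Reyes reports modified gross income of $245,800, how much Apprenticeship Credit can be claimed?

Apprenticeship Credit: 5% of the $139,100 excess over $106,700 is $6,955; credit = $7,375 − $6,955 = $420.

$420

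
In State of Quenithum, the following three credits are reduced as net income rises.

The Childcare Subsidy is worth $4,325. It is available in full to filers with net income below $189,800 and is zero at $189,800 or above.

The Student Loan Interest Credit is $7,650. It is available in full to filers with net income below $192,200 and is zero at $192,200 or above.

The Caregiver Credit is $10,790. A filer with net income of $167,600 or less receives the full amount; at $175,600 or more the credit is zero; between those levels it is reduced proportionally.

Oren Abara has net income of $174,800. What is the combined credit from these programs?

$13,054

Childcare Subsidy: $174,800 is below the $189,800 cutoff, so the full $4,325 applies.
Student Loan Interest Credit: $174,800 is below the $192,200 cutoff, so the full $7,650 applies.
Caregiver Credit: $174,800 is $7,200 into a $8,000 phase-out range, leaving 800/8,000 of the credit: $10,790 × 800/8,000 = $1,079.
Total: $4,325 + $7,650 + $1,079 = $13,054.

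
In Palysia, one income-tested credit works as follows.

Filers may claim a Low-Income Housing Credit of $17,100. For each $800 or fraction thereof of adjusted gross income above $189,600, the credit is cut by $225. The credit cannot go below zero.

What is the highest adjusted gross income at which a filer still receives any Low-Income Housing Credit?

After 75 increments the reduction is 75 × $225 = $16,875, leaving $225; one more increment wipes it out. Increment 75 ends at excess 75 × $800 = $60,000, so the highest qualifying income is $189,600 + $60,000 = $249,600.

$249,600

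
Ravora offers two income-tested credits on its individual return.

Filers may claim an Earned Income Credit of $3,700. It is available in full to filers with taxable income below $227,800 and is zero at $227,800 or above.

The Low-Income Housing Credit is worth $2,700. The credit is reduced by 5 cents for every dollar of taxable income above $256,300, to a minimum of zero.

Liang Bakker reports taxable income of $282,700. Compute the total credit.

$1,380

Earned Income Credit: $282,700 meets or exceeds the $227,800 cutoff, so the credit is $0.
Low-Income Housing Credit: 5% of the $26,400 excess over $256,300 is $1,320; credit = $2,700 − $1,320 = $1,380.
Total: $0 + $1,380 = $1,380.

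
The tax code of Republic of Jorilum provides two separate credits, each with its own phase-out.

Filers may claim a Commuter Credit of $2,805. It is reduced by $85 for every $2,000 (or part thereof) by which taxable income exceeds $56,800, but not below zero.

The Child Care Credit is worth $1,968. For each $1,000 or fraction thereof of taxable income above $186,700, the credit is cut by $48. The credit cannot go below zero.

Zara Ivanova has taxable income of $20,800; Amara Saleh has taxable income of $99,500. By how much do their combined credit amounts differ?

$1,870

Zara ($20,800): Commuter Credit: $20,800 is at or below the $56,800 threshold, so the full $2,805 applies. Child Care Credit: $20,800 is at or below the $186,700 threshold, so the full $1,968 applies. total $2,805 + $1,968 = $4,773
Amara ($99,500): Commuter Credit: income exceeds $56,800 by $42,700, which is 22 full-or-partial $2,000 increments; reduction = 22 × $85 = $1,870, leaving $935. Child Care Credit: $99,500 is at or below the $186,700 threshold, so the full $1,968 applies. total $935 + $1,968 = $2,903
Difference: |$4,773 − $2,903| = $1,870.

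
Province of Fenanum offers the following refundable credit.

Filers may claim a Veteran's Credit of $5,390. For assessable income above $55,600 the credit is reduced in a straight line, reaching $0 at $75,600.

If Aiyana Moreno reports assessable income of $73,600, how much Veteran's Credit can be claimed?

Veteran's Credit: $73,600 is $18,000 into a $20,000 phase-out range, leaving 2,000/20,000 of the credit: $5,390 × 2,000/20,000 = $539.

$539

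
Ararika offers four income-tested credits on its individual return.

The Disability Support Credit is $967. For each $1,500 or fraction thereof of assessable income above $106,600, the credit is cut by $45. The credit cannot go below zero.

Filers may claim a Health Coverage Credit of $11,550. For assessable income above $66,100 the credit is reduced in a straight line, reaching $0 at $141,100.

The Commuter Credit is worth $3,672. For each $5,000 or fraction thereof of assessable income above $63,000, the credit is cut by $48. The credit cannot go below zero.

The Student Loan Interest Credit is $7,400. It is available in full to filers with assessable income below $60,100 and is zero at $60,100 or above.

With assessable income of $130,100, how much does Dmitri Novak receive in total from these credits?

Disability Support Credit: income exceeds $106,600 by $23,500, which is 16 full-or-partial $1,500 increments; reduction = 16 × $45 = $720, leaving $247.
Health Coverage Credit: $130,100 is $64,000 into a $75,000 phase-out range, leaving 11,000/75,000 of the credit: $11,550 × 11,000/75,000 = $1,694.
Commuter Credit: income exceeds $63,000 by $67,100, which is 14 full-or-partial $5,000 increments; reduction = 14 × $48 = $672, leaving $3,000.
Student Loan Interest Credit: $130,100 meets or exceeds the $60,100 cutoff, so the credit is $0.
Total: $247 + $1,694 + $3,000 + $0 = $4,941.

$4,941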